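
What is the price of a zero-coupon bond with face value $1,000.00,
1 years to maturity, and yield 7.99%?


Formula: Price = FV / (1 + r)^n
Substituting: Price = $1,000.00 / (1 + 0.0799)^1
Discount factor: (1.0799)^1 = 1.0799
Price = $1,000.00 / 1.0799 = $926.01

$926.01


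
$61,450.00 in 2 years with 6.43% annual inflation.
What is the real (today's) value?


Formula: Real value = nominal / (1 + inflation)^years
Price level: (1 + 0.0643)^2 = 1.132734
Real value = $61,450.00 / 1.132734 = $54,249.25

$54,249.25


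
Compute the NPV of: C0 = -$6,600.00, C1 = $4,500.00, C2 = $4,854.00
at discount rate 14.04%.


Formula: NPV = C0 + C1/(1+r) + C2/(1+r)^2
Discount C1: $4,500.00 / (1 + 0.1404) = $3,945.98
Discount C2: $4,854.00 / (1 + 0.1404)^2 = $3,732.38
NPV = -$6,600.00 + $3,945.98 + $3,732.38 = $1,078.36

$1,078.36


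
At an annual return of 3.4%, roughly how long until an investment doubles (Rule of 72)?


Formula: Years ≈ 72 / r
Substituting: Years ≈ 72 / 3.4
Years ≈ 21.2

21.2 years


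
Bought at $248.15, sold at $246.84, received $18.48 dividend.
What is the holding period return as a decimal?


Formula: HPR = (P1 - P0 + D) / P0
Gain: $246.84 - $248.15 + $18.48 = $17.17
HPR = $17.17 / $248.15 = 0.0692

0.0692


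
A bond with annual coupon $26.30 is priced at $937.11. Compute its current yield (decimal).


Formula: Current yield = annual coupon / price
Substituting: CY = $26.30 / $937.11
CY = 0.028065

0.028065


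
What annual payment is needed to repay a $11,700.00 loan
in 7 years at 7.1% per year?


Formula: PMT = PV * r / (1 - (1+r)^(-n))
Denominator: 1 - (1 + 0.071)^(-7) = 0.381309
Numerator: $11,700.00 * 0.071 = 830.7
PMT = 830.7 / 0.381309 = $2,178.55

$2,178.55


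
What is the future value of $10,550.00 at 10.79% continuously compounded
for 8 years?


Formula: FV = P * e^(r*t)
Exponent: r*t = 0.1079 * 8 = 0.8632
e^(0.8632) = 2.370735
FV = $10,550.00 * 2.370735 = $25,011.25

$25,011.25


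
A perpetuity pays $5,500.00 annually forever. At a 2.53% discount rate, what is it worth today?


Formula: PV = C / r
Substituting: PV = $5,500.00 / 0.0253
PV = $217,391.30

$217,391.30


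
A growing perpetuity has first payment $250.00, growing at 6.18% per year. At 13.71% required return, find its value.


Formula: PV = C / (r - g)
Spread: r - g = 0.1371 - 0.0618 = 0.0753
Substituting: PV = $250.00 / 0.0753
PV = $3,320.05

$3,320.05


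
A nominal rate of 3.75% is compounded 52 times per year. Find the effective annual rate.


Formula: EAR = (1 + r/m)^m - 1
Period rate: r/m = 0.0375 / 52 = 0.000721
Compounding: (1 + 0.000721)^52 = 1.038198
EAR = 1.038198 - 1 = 0.038198

0.038198


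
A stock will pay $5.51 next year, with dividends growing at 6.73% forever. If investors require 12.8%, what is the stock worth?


Formula: P = D1 / (r - g)
Spread: r - g = 0.128 - 0.0673 = 0.0607
Substituting: P = $5.51 / 0.0607
P = $90.77

$90.77


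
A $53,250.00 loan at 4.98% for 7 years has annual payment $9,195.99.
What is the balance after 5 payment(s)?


Formula: Balance = PV*(1+r)^k - PMT*((1+r)^k - 1)/r
Growth: (1 + 0.0498)^5 = 1.275067
Accumulated factor: ((1+r)^k - 1)/r = 5.523424
Balance = $53,250.00 * 1.275067 - $9,195.99 * 5.523424
Balance = $17,103.94

$17,103.94


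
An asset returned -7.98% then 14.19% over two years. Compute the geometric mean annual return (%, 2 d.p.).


Formula: Geometric mean = ((1+r1)*(1+r2))^(1/2) - 1
Product: (1 + -0.0798) * (1 + 0.1419) = 0.9202 * 1.1419 = 1.050776
Square root: 1.050776^0.5 = 1.025074
Geometric mean = 1.025074 - 1 = 0.025074
As percentage: 2.51%

2.51%


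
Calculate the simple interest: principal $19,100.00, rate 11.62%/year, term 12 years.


Formula: I = P * r * t
Substituting: I = $19,100.00 * 0.1162 * 12
Step: I = $19,100.00 * 1.3944
I = $26,633.04

$26,633.04


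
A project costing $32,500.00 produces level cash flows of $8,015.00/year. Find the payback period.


Formula: Payback = investment / annual cash flow
Substituting: Payback = $32,500.00 / $8,015.00
Payback = 4.0549 years

4.0549 years


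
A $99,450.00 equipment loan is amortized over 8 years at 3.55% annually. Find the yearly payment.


Formula: PMT = PV * r / (1 - (1+r)^(-n))
Denominator: 1 - (1 + 0.0355)^(-8) = 0.243517
Numerator: $99,450.00 * 0.0355 = 3530.475
PMT = 3530.475 / 0.243517 = $14,497.86

$14,497.86


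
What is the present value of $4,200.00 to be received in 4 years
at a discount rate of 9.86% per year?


Formula: PV = FV / (1 + r)^n
Substituting: PV = $4,200.00 / (1 + 0.0986)^4
Discount factor: (1.0986)^4 = 1.456661
PV = $4,200.00 / 1.456661 = $2,883.31

$2,883.31


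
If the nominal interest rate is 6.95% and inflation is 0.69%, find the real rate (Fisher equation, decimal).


Formula: (1 + r_real) = (1 + r_nom) / (1 + inflation)
Substituting: (1 + r_real) = 1.0695 / 1.0069
(1 + r_real) = 1.062171
r_real = 1.062171 - 1 = 0.062171

0.062171


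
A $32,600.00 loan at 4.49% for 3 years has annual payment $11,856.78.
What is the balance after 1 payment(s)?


Formula: Balance = PV*(1+r)^k - PMT*((1+r)^k - 1)/r
Growth: (1 + 0.0449)^1 = 1.0449
Accumulated factor: ((1+r)^k - 1)/r = 1.0
Balance = $32,600.00 * 1.0449 - $11,856.78 * 1.0
Balance = $22,206.96

$22,206.96


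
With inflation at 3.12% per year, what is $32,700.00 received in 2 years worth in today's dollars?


Formula: Real value = nominal / (1 + inflation)^years
Price level: (1 + 0.0312)^2 = 1.063373
Real value = $32,700.00 / 1.063373 = $30,751.19

$30,751.19


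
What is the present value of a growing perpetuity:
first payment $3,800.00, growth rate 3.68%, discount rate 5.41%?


Formula: PV = C / (r - g)
Spread: r - g = 0.0541 - 0.0368 = 0.0173
Substituting: PV = $3,800.00 / 0.0173
PV = $219,653.18

$219,653.18


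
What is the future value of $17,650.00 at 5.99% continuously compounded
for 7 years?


Formula: FV = P * e^(r*t)
Exponent: r*t = 0.0599 * 7 = 0.4193
e^(0.4193) = 1.520897
FV = $17,650.00 * 1.520897 = $26,843.82

$26,843.82


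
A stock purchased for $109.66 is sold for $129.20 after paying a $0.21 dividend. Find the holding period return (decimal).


Formula: HPR = (P1 - P0 + D) / P0
Gain: $129.20 - $109.66 + $0.21 = $19.75
HPR = $19.75 / $109.66 = 0.1801

0.1801


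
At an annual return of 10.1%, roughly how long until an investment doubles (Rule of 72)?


Formula: Years ≈ 72 / r
Substituting: Years ≈ 72 / 10.1
Years ≈ 7.1

7.1 years


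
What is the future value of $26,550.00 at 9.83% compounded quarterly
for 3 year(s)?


Formula: FV = P * (1 + r/m)^(m*t)
Period rate: r/m = 0.0983 / 4 = 0.024575
Total periods: m*t = 4 * 3 = 12
Growth factor: (1 + 0.024575)^12 = 1.338212
FV = $26,550.00 * 1.338212 = $35,529.54

$35,529.54


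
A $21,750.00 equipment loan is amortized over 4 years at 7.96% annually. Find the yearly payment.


Formula: PMT = PV * r / (1 - (1+r)^(-n))
Denominator: 1 - (1 + 0.0796)^(-4) = 0.26388
Numerator: $21,750.00 * 0.0796 = 1731.3
PMT = 1731.3 / 0.26388 = $6,560.93

$6,560.93


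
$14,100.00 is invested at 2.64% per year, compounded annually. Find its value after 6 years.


Formula: FV = P * (1 + r)^n
Substituting: FV = $14,100.00 * (1 + 0.0264)^6
Growth factor: (1.0264)^6 = 1.16923
FV = $14,100.00 * 1.16923 = $16,486.14

$16,486.14


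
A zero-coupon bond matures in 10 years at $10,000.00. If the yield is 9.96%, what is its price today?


Formula: Price = FV / (1 + r)^n
Substituting: Price = $10,000.00 / (1 + 0.0996)^10
Discount factor: (1.0996)^10 = 2.584326
Price = $10,000.00 / 2.584326 = $3,869.48

$3,869.48


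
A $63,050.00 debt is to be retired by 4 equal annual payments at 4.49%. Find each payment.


Formula: PMT = PV * r / (1 - (1+r)^(-n))
Denominator: 1 - (1 + 0.0449)^(-4) = 0.161118
Numerator: $63,050.00 * 0.0449 = 2830.945
PMT = 2830.945 / 0.161118 = $17,570.68

$17,570.68


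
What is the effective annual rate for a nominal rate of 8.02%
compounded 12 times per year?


Formula: EAR = (1 + r/m)^m - 1
Period rate: r/m = 0.0802 / 12 = 0.006683
Compounding: (1 + 0.006683)^12 = 1.083215
EAR = 1.083215 - 1 = 0.083215

0.083215


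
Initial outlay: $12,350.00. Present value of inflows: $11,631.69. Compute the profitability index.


Formula: PI = PV(cash flows) / initial investment
Substituting: PI = $11,631.69 / $12,350.00
PI = 0.9418

0.9418


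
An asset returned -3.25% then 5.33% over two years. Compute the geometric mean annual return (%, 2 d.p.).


Formula: Geometric mean = ((1+r1)*(1+r2))^(1/2) - 1
Product: (1 + -0.0325) * (1 + 0.0533) = 0.9675 * 1.0533 = 1.019068
Square root: 1.019068^0.5 = 1.009489
Geometric mean = 1.009489 - 1 = 0.009489
As percentage: 0.95%

0.95%


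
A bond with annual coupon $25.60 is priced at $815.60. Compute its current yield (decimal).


Formula: Current yield = annual coupon / price
Substituting: CY = $25.60 / $815.60
CY = 0.031388

0.031388


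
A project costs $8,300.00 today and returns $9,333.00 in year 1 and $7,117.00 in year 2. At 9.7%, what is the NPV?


Formula: NPV = C0 + C1/(1+r) + C2/(1+r)^2
Discount C1: $9,333.00 / (1 + 0.097) = $8,507.75
Discount C2: $7,117.00 / (1 + 0.097)^2 = $5,914.03
NPV = -$8,300.00 + $8,507.75 + $5,914.03 = $6,121.78

$6,121.78


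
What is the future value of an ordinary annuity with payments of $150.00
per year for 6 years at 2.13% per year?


Formula: FV = PMT * ((1+r)^n - 1) / r
Growth factor: (1 + 0.0213)^6 = 1.134802
Numerator: 1.134802 - 1 = 0.134802
FV = $150.00 * 0.134802 / 0.0213 = $949.31

$949.31


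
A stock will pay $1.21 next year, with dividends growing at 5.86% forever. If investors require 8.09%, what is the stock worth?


Formula: P = D1 / (r - g)
Spread: r - g = 0.0809 - 0.0586 = 0.0223
Substituting: P = $1.21 / 0.0223
P = $54.26

$54.26


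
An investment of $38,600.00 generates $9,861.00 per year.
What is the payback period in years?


Formula: Payback = investment / annual cash flow
Substituting: Payback = $38,600.00 / $9,861.00
Payback = 3.9144 years

3.9144 years


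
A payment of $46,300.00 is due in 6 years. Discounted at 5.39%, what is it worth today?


Formula: PV = FV / (1 + r)^n
Substituting: PV = $46,300.00 / (1 + 0.0539)^6
Discount factor: (1.0539)^6 = 1.370239
PV = $46,300.00 / 1.370239 = $33,789.72

$33,789.72


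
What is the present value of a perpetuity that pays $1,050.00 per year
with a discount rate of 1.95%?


Formula: PV = C / r
Substituting: PV = $1,050.00 / 0.0195
PV = $53,846.15

$53,846.15


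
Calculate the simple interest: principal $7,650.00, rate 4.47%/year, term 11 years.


Formula: I = P * r * t
Substituting: I = $7,650.00 * 0.0447 * 11
Step: I = $7,650.00 * 0.4917
I = $3,761.51

$3,761.51


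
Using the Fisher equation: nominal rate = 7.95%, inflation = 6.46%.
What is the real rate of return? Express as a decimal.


Formula: (1 + r_real) = (1 + r_nom) / (1 + inflation)
Substituting: (1 + r_real) = 1.0795 / 1.0646
(1 + r_real) = 1.013996
r_real = 1.013996 - 1 = 0.013996

0.013996


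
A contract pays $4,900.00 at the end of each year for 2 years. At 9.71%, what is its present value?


Formula: PV = PMT * (1 - (1+r)^(-n)) / r
Discount factor: (1 + 0.0971)^(-2) = 0.830821
Bracket: 1 - 0.830821 = 0.169179
PV = $4,900.00 * 0.169179 / 0.0971 = $8,537.34

$8,537.34


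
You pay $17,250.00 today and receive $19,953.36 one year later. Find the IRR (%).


Formula: IRR = C1/C0 - 1
Substituting: IRR = $19,953.36 / $17,250.00 - 1
Ratio: 1.156717 - 1 = 0.156717
IRR = 15.6717%

15.6717%


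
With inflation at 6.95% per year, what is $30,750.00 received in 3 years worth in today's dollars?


Formula: Real value = nominal / (1 + inflation)^years
Price level: (1 + 0.0695)^3 = 1.223326
Real value = $30,750.00 / 1.223326 = $25,136.38

$25,136.38


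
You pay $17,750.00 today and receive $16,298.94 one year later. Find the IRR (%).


Formula: IRR = C1/C0 - 1
Substituting: IRR = $16,298.94 / $17,750.00 - 1
Ratio: 0.91825 - 1 = -0.08175
IRR = -8.175%

-8.175%


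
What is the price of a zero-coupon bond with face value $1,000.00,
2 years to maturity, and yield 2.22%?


Formula: Price = FV / (1 + r)^n
Substituting: Price = $1,000.00 / (1 + 0.0222)^2
Discount factor: (1.0222)^2 = 1.044893
Price = $1,000.00 / 1.044893 = $957.04

$957.04


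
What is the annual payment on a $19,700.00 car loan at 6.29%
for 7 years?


Formula: PMT = PV * r / (1 - (1+r)^(-n))
Denominator: 1 - (1 + 0.0629)^(-7) = 0.347541
Numerator: $19,700.00 * 0.0629 = 1239.13
PMT = 1239.13 / 0.347541 = $3,565.42

$3,565.42


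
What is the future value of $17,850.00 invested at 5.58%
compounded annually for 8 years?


Formula: FV = P * (1 + r)^n
Substituting: FV = $17,850.00 * (1 + 0.0558)^8
Growth factor: (1.0558)^8 = 1.544021
FV = $17,850.00 * 1.544021 = $27,560.78

$27,560.78


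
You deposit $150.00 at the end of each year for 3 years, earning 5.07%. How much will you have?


Formula: FV = PMT * ((1+r)^n - 1) / r
Growth factor: (1 + 0.0507)^3 = 1.159942
Numerator: 1.159942 - 1 = 0.159942
FV = $150.00 * 0.159942 / 0.0507 = $473.20

$473.20


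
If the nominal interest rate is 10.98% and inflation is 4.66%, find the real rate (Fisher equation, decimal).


Formula: (1 + r_real) = (1 + r_nom) / (1 + inflation)
Substituting: (1 + r_real) = 1.1098 / 1.0466
(1 + r_real) = 1.060386
r_real = 1.060386 - 1 = 0.060386

0.060386


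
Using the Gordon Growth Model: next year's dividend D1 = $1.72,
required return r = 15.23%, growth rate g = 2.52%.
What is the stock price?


Formula: P = D1 / (r - g)
Spread: r - g = 0.1523 - 0.0252 = 0.1271
Substituting: P = $1.72 / 0.1271
P = $13.53

$13.53


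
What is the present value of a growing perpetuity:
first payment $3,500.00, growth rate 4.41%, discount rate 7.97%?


Formula: PV = C / (r - g)
Spread: r - g = 0.0797 - 0.0441 = 0.0356
Substituting: PV = $3,500.00 / 0.0356
PV = $98,314.61

$98,314.61


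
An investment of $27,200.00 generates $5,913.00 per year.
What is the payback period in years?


Formula: Payback = investment / annual cash flow
Substituting: Payback = $27,200.00 / $5,913.00
Payback = 4.6 years

4.6 years


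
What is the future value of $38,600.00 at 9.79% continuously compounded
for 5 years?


Formula: FV = P * e^(r*t)
Exponent: r*t = 0.0979 * 5 = 0.4895
e^(0.4895) = 1.6315
FV = $38,600.00 * 1.6315 = $62,975.91

$62,975.91


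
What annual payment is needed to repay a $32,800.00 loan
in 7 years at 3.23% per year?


Formula: PMT = PV * r / (1 - (1+r)^(-n))
Denominator: 1 - (1 + 0.0323)^(-7) = 0.199505
Numerator: $32,800.00 * 0.0323 = 1059.44
PMT = 1059.44 / 0.199505 = $5,310.34

$5,310.34


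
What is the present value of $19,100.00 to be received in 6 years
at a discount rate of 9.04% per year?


Formula: PV = FV / (1 + r)^n
Substituting: PV = $19,100.00 / (1 + 0.0904)^6
Discount factor: (1.0904)^6 = 1.680796
PV = $19,100.00 / 1.680796 = $11,363.66

$11,363.66


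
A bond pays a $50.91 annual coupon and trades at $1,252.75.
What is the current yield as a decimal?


Formula: Current yield = annual coupon / price
Substituting: CY = $50.91 / $1,252.75
CY = 0.040639

0.040639


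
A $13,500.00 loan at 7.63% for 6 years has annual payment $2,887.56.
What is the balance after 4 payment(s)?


Formula: Balance = PV*(1+r)^k - PMT*((1+r)^k - 1)/r
Growth: (1 + 0.0763)^4 = 1.341941
Accumulated factor: ((1+r)^k - 1)/r = 4.481531
Balance = $13,500.00 * 1.341941 - $2,887.56 * 4.481531
Balance = $5,175.51

$5,175.51


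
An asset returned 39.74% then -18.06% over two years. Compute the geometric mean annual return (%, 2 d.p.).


Formula: Geometric mean = ((1+r1)*(1+r2))^(1/2) - 1
Product: (1 + 0.3974) * (1 + -0.1806) = 1.3974 * 0.8194 = 1.14503
Square root: 1.14503^0.5 = 1.070061
Geometric mean = 1.070061 - 1 = 0.070061
As percentage: 7.01%

7.01%


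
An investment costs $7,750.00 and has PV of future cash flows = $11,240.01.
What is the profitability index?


Formula: PI = PV(cash flows) / initial investment
Substituting: PI = $11,240.01 / $7,750.00
PI = 1.4503

1.4503


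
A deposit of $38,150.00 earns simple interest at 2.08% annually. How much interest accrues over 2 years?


Formula: I = P * r * t
Substituting: I = $38,150.00 * 0.0208 * 2
Step: I = $38,150.00 * 0.0416
I = $1,587.04

$1,587.04


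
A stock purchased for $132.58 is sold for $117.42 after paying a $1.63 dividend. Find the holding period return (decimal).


Formula: HPR = (P1 - P0 + D) / P0
Gain: $117.42 - $132.58 + $1.63 = -$13.53
HPR = -$13.53 / $132.58 = -0.1021

-0.1021


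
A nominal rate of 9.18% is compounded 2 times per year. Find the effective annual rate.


Formula: EAR = (1 + r/m)^m - 1
Period rate: r/m = 0.0918 / 2 = 0.0459
Compounding: (1 + 0.0459)^2 = 1.093907
EAR = 1.093907 - 1 = 0.093907

0.093907


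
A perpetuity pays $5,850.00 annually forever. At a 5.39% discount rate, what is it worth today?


Formula: PV = C / r
Substituting: PV = $5,850.00 / 0.0539
PV = $108,534.32

$108,534.32


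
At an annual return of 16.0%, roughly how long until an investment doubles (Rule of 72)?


Formula: Years ≈ 72 / r
Substituting: Years ≈ 72 / 16.0
Years ≈ 4.5

4.5 years


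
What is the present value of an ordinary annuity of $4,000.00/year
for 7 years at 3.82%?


Formula: PV = PMT * (1 - (1+r)^(-n)) / r
Discount factor: (1 + 0.0382)^(-7) = 0.769189
Bracket: 1 - 0.769189 = 0.230811
PV = $4,000.00 * 0.230811 / 0.0382 = $24,168.73

$24,168.73


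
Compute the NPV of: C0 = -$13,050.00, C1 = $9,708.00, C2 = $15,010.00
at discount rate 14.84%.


Formula: NPV = C0 + C1/(1+r) + C2/(1+r)^2
Discount C1: $9,708.00 / (1 + 0.1484) = $8,453.50
Discount C2: $15,010.00 / (1 + 0.1484)^2 = $11,381.36
NPV = -$13,050.00 + $8,453.50 + $11,381.36 = $6,784.86

$6,784.86


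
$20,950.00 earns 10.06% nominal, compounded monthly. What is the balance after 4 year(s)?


Formula: FV = P * (1 + r/m)^(m*t)
Period rate: r/m = 0.1006 / 12 = 0.008383
Total periods: m*t = 12 * 4 = 48
Growth factor: (1 + 0.008383)^48 = 1.492903
FV = $20,950.00 * 1.492903 = $31,276.32

$31,276.32


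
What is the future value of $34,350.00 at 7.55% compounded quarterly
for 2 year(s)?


Formula: FV = P * (1 + r/m)^(m*t)
Period rate: r/m = 0.0755 / 4 = 0.018875
Total periods: m*t = 4 * 2 = 8
Growth factor: (1 + 0.018875)^8 = 1.161361
FV = $34,350.00 * 1.161361 = $39,892.75

$39,892.75


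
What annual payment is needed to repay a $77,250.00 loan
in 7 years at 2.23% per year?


Formula: PMT = PV * r / (1 - (1+r)^(-n))
Denominator: 1 - (1 + 0.0223)^(-7) = 0.143058
Numerator: $77,250.00 * 0.0223 = 1722.675
PMT = 1722.675 / 0.143058 = $12,041.80

$12,041.80


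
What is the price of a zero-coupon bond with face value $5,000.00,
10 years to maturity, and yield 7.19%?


Formula: Price = FV / (1 + r)^n
Substituting: Price = $5,000.00 / (1 + 0.0719)^10
Discount factor: (1.0719)^10 = 2.002363
Price = $5,000.00 / 2.002363 = $2,497.05

$2,497.05


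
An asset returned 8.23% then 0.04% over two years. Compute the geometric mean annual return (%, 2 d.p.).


Formula: Geometric mean = ((1+r1)*(1+r2))^(1/2) - 1
Product: (1 + 0.0823) * (1 + 0.0004) = 1.0823 * 1.0004 = 1.082733
Square root: 1.082733^0.5 = 1.040545
Geometric mean = 1.040545 - 1 = 0.040545
As percentage: 4.05%

4.05%


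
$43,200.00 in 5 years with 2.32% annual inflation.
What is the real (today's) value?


Formula: Real value = nominal / (1 + inflation)^years
Price level: (1 + 0.0232)^5 = 1.121509
Real value = $43,200.00 / 1.121509 = $38,519.54

$38,519.54


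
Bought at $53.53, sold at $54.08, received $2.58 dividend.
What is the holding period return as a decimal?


Formula: HPR = (P1 - P0 + D) / P0
Gain: $54.08 - $53.53 + $2.58 = $3.13
HPR = $3.13 / $53.53 = 0.0585

0.0585


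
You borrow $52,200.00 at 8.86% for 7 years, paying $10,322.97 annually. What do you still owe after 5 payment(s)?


Formula: Balance = PV*(1+r)^k - PMT*((1+r)^k - 1)/r
Growth: (1 + 0.0886)^5 = 1.528768
Accumulated factor: ((1+r)^k - 1)/r = 5.968039
Balance = $52,200.00 * 1.528768 - $10,322.97 * 5.968039
Balance = $18,193.82

$18,193.82


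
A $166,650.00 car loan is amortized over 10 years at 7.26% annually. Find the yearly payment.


Formula: PMT = PV * r / (1 - (1+r)^(-n))
Denominator: 1 - (1 + 0.0726)^(-10) = 0.50384
Numerator: $166,650.00 * 0.0726 = 12098.79
PMT = 12098.79 / 0.50384 = $24,013.18

$24,013.18


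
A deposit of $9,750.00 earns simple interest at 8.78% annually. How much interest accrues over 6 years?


Formula: I = P * r * t
Substituting: I = $9,750.00 * 0.0878 * 6
Step: I = $9,750.00 * 0.5268
I = $5,136.30

$5,136.30


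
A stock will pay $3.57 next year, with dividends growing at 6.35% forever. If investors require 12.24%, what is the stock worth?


Formula: P = D1 / (r - g)
Spread: r - g = 0.1224 - 0.0635 = 0.0589
Substituting: P = $3.57 / 0.0589
P = $60.61

$60.61


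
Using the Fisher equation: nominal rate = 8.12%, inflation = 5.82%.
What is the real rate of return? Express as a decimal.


Formula: (1 + r_real) = (1 + r_nom) / (1 + inflation)
Substituting: (1 + r_real) = 1.0812 / 1.0582
(1 + r_real) = 1.021735
r_real = 1.021735 - 1 = 0.021735

0.021735


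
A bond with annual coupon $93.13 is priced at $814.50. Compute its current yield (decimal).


Formula: Current yield = annual coupon / price
Substituting: CY = $93.13 / $814.50
CY = 0.11434

0.11434


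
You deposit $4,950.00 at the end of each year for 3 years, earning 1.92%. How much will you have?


Formula: FV = PMT * ((1+r)^n - 1) / r
Growth factor: (1 + 0.0192)^3 = 1.058713
Numerator: 1.058713 - 1 = 0.058713
FV = $4,950.00 * 0.058713 / 0.0192 = $15,136.94

$15,136.94


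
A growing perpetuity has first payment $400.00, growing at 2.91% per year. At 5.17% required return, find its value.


Formula: PV = C / (r - g)
Spread: r - g = 0.0517 - 0.0291 = 0.0226
Substituting: PV = $400.00 / 0.0226
PV = $17,699.12

$17,699.12


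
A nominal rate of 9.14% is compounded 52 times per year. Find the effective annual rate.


Formula: EAR = (1 + r/m)^m - 1
Period rate: r/m = 0.0914 / 52 = 0.001758
Compounding: (1 + 0.001758)^52 = 1.095619
EAR = 1.095619 - 1 = 0.095619

0.095619


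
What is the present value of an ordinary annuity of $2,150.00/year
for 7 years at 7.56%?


Formula: PV = PMT * (1 - (1+r)^(-n)) / r
Discount factor: (1 + 0.0756)^(-7) = 0.600405
Bracket: 1 - 0.600405 = 0.399595
PV = $2,150.00 * 0.399595 / 0.0756 = $11,364.14

$11,364.14


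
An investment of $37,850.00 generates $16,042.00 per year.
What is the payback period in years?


Formula: Payback = investment / annual cash flow
Substituting: Payback = $37,850.00 / $16,042.00
Payback = 2.3594 years

2.3594 years


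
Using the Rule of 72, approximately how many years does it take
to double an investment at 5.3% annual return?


Formula: Years ≈ 72 / r
Substituting: Years ≈ 72 / 5.3
Years ≈ 13.6

13.6 years


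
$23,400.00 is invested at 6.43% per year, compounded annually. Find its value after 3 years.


Formula: FV = P * (1 + r)^n
Substituting: FV = $23,400.00 * (1 + 0.0643)^3
Growth factor: (1.0643)^3 = 1.205569
FV = $23,400.00 * 1.205569 = $28,210.32

$28,210.32


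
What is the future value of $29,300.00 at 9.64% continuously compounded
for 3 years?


Formula: FV = P * e^(r*t)
Exponent: r*t = 0.0964 * 3 = 0.2892
e^(0.2892) = 1.335359
FV = $29,300.00 * 1.335359 = $39,126.01

$39,126.01


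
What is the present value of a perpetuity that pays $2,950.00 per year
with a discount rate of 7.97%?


Formula: PV = C / r
Substituting: PV = $2,950.00 / 0.0797
PV = $37,013.80

$37,013.80


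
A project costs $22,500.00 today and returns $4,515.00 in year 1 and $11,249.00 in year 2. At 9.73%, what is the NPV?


Formula: NPV = C0 + C1/(1+r) + C2/(1+r)^2
Discount C1: $4,515.00 / (1 + 0.0973) = $4,114.65
Discount C2: $11,249.00 / (1 + 0.0973)^2 = $9,342.50
NPV = -$22,500.00 + $4,114.65 + $9,342.50 = -$9,042.85

-$9,042.85


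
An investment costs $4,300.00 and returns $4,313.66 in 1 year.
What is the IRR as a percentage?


Formula: IRR = C1/C0 - 1
Substituting: IRR = $4,313.66 / $4,300.00 - 1
Ratio: 1.003177 - 1 = 0.003177
IRR = 0.3177%

0.3177%


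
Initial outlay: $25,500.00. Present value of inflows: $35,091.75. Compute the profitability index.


Formula: PI = PV(cash flows) / initial investment
Substituting: PI = $35,091.75 / $25,500.00
PI = 1.3761

1.3761


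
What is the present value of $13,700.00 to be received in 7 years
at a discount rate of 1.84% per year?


Formula: PV = FV / (1 + r)^n
Substituting: PV = $13,700.00 / (1 + 0.0184)^7
Discount factor: (1.0184)^7 = 1.136132
PV = $13,700.00 / 1.136132 = $12,058.46

$12,058.46


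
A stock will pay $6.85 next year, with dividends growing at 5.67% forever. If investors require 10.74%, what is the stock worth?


Formula: P = D1 / (r - g)
Spread: r - g = 0.1074 - 0.0567 = 0.0507
Substituting: P = $6.85 / 0.0507
P = $135.11

$135.11


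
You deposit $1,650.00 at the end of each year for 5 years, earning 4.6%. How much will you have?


Formula: FV = PMT * ((1+r)^n - 1) / r
Growth factor: (1 + 0.046)^5 = 1.252156
Numerator: 1.252156 - 1 = 0.252156
FV = $1,650.00 * 0.252156 / 0.046 = $9,044.72

$9,044.72


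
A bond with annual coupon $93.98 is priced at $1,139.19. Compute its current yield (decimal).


Formula: Current yield = annual coupon / price
Substituting: CY = $93.98 / $1,139.19
CY = 0.082497

0.082497


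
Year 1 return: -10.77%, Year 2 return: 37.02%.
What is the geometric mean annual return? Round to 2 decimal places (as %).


Formula: Geometric mean = ((1+r1)*(1+r2))^(1/2) - 1
Product: (1 + -0.1077) * (1 + 0.3702) = 0.8923 * 1.3702 = 1.222629
Square root: 1.222629^0.5 = 1.105726
Geometric mean = 1.105726 - 1 = 0.105726
As percentage: 10.57%

10.57%


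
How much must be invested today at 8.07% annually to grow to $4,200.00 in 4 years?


Formula: PV = FV / (1 + r)^n
Substituting: PV = $4,200.00 / (1 + 0.0807)^4
Discount factor: (1.0807)^4 = 1.36402
PV = $4,200.00 / 1.36402 = $3,079.13

$3,079.13


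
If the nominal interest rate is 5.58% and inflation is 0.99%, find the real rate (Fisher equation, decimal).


Formula: (1 + r_real) = (1 + r_nom) / (1 + inflation)
Substituting: (1 + r_real) = 1.0558 / 1.0099
(1 + r_real) = 1.04545
r_real = 1.04545 - 1 = 0.04545

0.04545


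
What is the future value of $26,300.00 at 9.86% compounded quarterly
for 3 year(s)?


Formula: FV = P * (1 + r/m)^(m*t)
Period rate: r/m = 0.0986 / 4 = 0.02465
Total periods: m*t = 4 * 3 = 12
Growth factor: (1 + 0.02465)^12 = 1.339388
FV = $26,300.00 * 1.339388 = $35,225.91

$35,225.91


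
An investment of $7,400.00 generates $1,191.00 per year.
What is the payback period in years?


Formula: Payback = investment / annual cash flow
Substituting: Payback = $7,400.00 / $1,191.00
Payback = 6.2133 years

6.2133 years


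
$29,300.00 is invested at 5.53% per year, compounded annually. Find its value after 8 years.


Formula: FV = P * (1 + r)^n
Substituting: FV = $29,300.00 * (1 + 0.0553)^8
Growth factor: (1.0553)^8 = 1.538181
FV = $29,300.00 * 1.538181 = $45,068.71

$45,068.71


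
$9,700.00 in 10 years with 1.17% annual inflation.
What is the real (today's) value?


Formula: Real value = nominal / (1 + inflation)^years
Price level: (1 + 0.0117)^10 = 1.123356
Real value = $9,700.00 / 1.123356 = $8,634.84

$8,634.84


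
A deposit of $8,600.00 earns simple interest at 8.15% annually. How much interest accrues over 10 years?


Formula: I = P * r * t
Substituting: I = $8,600.00 * 0.0815 * 10
Step: I = $8,600.00 * 0.815
I = $7,009.00

$7,009.00


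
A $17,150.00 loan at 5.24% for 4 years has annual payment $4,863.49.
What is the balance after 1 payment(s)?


Formula: Balance = PV*(1+r)^k - PMT*((1+r)^k - 1)/r
Growth: (1 + 0.0524)^1 = 1.0524
Accumulated factor: ((1+r)^k - 1)/r = 1.0
Balance = $17,150.00 * 1.0524 - $4,863.49 * 1.0
Balance = $13,185.17

$13,185.17


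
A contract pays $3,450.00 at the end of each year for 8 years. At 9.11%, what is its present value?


Formula: PV = PMT * (1 - (1+r)^(-n)) / r
Discount factor: (1 + 0.0911)^(-8) = 0.497833
Bracket: 1 - 0.497833 = 0.502167
PV = $3,450.00 * 0.502167 / 0.0911 = $19,017.31

$19,017.31


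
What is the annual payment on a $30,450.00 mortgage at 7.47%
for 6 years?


Formula: PMT = PV * r / (1 - (1+r)^(-n))
Denominator: 1 - (1 + 0.0747)^(-6) = 0.350952
Numerator: $30,450.00 * 0.0747 = 2274.615
PMT = 2274.615 / 0.350952 = $6,481.26

$6,481.26


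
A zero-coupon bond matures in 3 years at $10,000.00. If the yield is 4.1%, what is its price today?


Formula: Price = FV / (1 + r)^n
Substituting: Price = $10,000.00 / (1 + 0.041)^3
Discount factor: (1.041)^3 = 1.128112
Price = $10,000.00 / 1.128112 = $8,864.37

$8,864.37


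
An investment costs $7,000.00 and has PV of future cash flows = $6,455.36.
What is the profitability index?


Formula: PI = PV(cash flows) / initial investment
Substituting: PI = $6,455.36 / $7,000.00
PI = 0.9222

0.9222


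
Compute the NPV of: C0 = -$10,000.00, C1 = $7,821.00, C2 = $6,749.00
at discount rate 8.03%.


Formula: NPV = C0 + C1/(1+r) + C2/(1+r)^2
Discount C1: $7,821.00 / (1 + 0.0803) = $7,239.66
Discount C2: $6,749.00 / (1 + 0.0803)^2 = $5,782.97
NPV = -$10,000.00 + $7,239.66 + $5,782.97 = $3,022.62

$3,022.62


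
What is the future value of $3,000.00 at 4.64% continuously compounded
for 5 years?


Formula: FV = P * e^(r*t)
Exponent: r*t = 0.0464 * 5 = 0.232
e^(0.232) = 1.26112
FV = $3,000.00 * 1.26112 = $3,783.36

$3,783.36


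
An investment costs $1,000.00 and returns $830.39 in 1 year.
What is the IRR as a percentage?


Formula: IRR = C1/C0 - 1
Substituting: IRR = $830.39 / $1,000.00 - 1
Ratio: 0.83039 - 1 = -0.16961
IRR = -16.961%

-16.961%


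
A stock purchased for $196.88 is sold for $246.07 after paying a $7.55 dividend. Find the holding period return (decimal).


Formula: HPR = (P1 - P0 + D) / P0
Gain: $246.07 - $196.88 + $7.55 = $56.74
HPR = $56.74 / $196.88 = 0.2882

0.2882


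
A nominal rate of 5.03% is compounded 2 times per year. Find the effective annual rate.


Formula: EAR = (1 + r/m)^m - 1
Period rate: r/m = 0.0503 / 2 = 0.02515
Compounding: (1 + 0.02515)^2 = 1.050933
EAR = 1.050933 - 1 = 0.050933

0.050933


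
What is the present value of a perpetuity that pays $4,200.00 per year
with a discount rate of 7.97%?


Formula: PV = C / r
Substituting: PV = $4,200.00 / 0.0797
PV = $52,697.62

$52,697.62


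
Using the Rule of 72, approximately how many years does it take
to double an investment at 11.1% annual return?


Formula: Years ≈ 72 / r
Substituting: Years ≈ 72 / 11.1
Years ≈ 6.5

6.5 years


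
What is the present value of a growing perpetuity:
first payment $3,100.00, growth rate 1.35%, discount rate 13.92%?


Formula: PV = C / (r - g)
Spread: r - g = 0.1392 - 0.0135 = 0.1257
Substituting: PV = $3,100.00 / 0.1257
PV = $24,661.89

$24,661.89


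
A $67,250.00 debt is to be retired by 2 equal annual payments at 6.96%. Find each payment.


Formula: PMT = PV * r / (1 - (1+r)^(-n))
Denominator: 1 - (1 + 0.0696)^(-2) = 0.125908
Numerator: $67,250.00 * 0.0696 = 4680.6
PMT = 4680.6 / 0.125908 = $37,174.80

$37,174.80


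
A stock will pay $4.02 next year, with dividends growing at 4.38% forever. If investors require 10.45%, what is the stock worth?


Formula: P = D1 / (r - g)
Spread: r - g = 0.1045 - 0.0438 = 0.0607
Substituting: P = $4.02 / 0.0607
P = $66.23

$66.23


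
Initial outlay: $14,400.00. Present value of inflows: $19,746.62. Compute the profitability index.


Formula: PI = PV(cash flows) / initial investment
Substituting: PI = $19,746.62 / $14,400.00
PI = 1.3713

1.3713


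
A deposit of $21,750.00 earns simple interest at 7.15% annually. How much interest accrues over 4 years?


Formula: I = P * r * t
Substituting: I = $21,750.00 * 0.0715 * 4
Step: I = $21,750.00 * 0.286
I = $6,220.50

$6,220.50


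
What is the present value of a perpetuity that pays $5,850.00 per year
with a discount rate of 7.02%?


Formula: PV = C / r
Substituting: PV = $5,850.00 / 0.0702
PV = $83,333.33

$83,333.33


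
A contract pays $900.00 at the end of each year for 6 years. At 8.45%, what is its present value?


Formula: PV = PMT * (1 - (1+r)^(-n)) / r
Discount factor: (1 + 0.0845)^(-6) = 0.614643
Bracket: 1 - 0.614643 = 0.385357
PV = $900.00 * 0.385357 / 0.0845 = $4,104.40

$4,104.40


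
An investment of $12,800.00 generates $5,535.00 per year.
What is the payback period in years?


Formula: Payback = investment / annual cash flow
Substituting: Payback = $12,800.00 / $5,535.00
Payback = 2.3126 years

2.3126 years


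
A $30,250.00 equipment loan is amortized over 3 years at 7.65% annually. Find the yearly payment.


Formula: PMT = PV * r / (1 - (1+r)^(-n))
Denominator: 1 - (1 + 0.0765)^(-3) = 0.1984
Numerator: $30,250.00 * 0.0765 = 2314.125
PMT = 2314.125 / 0.1984 = $11,663.96

$11,663.96


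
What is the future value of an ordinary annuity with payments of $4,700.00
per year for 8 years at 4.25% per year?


Formula: FV = PMT * ((1+r)^n - 1) / r
Growth factor: (1 + 0.0425)^8 = 1.39511
Numerator: 1.39511 - 1 = 0.39511
FV = $4,700.00 * 0.39511 / 0.0425 = $43,694.54

$43,694.54


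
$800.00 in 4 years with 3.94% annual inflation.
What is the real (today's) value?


Formula: Real value = nominal / (1 + inflation)^years
Price level: (1 + 0.0394)^4 = 1.167161
Real value = $800.00 / 1.167161 = $685.42

$685.42


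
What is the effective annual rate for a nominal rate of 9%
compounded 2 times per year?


Formula: EAR = (1 + r/m)^m - 1
Period rate: r/m = 0.09 / 2 = 0.045
Compounding: (1 + 0.045)^2 = 1.092025
EAR = 1.092025 - 1 = 0.092025

0.092025


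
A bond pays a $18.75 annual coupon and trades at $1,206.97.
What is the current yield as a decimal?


Formula: Current yield = annual coupon / price
Substituting: CY = $18.75 / $1,206.97
CY = 0.015535

0.015535


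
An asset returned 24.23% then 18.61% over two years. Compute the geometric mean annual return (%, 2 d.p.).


Formula: Geometric mean = ((1+r1)*(1+r2))^(1/2) - 1
Product: (1 + 0.2423) * (1 + 0.1861) = 1.2423 * 1.1861 = 1.473492
Square root: 1.473492^0.5 = 1.213875
Geometric mean = 1.213875 - 1 = 0.213875
As percentage: 21.39%

21.39%


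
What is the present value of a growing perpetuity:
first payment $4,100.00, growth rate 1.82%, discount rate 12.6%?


Formula: PV = C / (r - g)
Spread: r - g = 0.126 - 0.0182 = 0.1078
Substituting: PV = $4,100.00 / 0.1078
PV = $38,033.40

$38,033.40


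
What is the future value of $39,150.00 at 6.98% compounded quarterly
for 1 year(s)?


Formula: FV = P * (1 + r/m)^(m*t)
Period rate: r/m = 0.0698 / 4 = 0.01745
Total periods: m*t = 4 * 1 = 4
Growth factor: (1 + 0.01745)^4 = 1.071648
FV = $39,150.00 * 1.071648 = $41,955.03

$41,955.03


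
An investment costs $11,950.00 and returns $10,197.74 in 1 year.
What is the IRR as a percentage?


Formula: IRR = C1/C0 - 1
Substituting: IRR = $10,197.74 / $11,950.00 - 1
Ratio: 0.853367 - 1 = -0.146633
IRR = -14.6633%

-14.6633%


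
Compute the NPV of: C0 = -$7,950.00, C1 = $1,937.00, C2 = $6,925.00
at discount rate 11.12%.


Formula: NPV = C0 + C1/(1+r) + C2/(1+r)^2
Discount C1: $1,937.00 / (1 + 0.1112) = $1,743.16
Discount C2: $6,925.00 / (1 + 0.1112)^2 = $5,608.35
NPV = -$7,950.00 + $1,743.16 + $5,608.35 = -$598.49

-$598.49


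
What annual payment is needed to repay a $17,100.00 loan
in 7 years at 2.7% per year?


Formula: PMT = PV * r / (1 - (1+r)^(-n))
Denominator: 1 - (1 + 0.027)^(-7) = 0.170136
Numerator: $17,100.00 * 0.027 = 461.7
PMT = 461.7 / 0.170136 = $2,713.71

$2,713.71


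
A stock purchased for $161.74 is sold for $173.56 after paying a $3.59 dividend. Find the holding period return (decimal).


Formula: HPR = (P1 - P0 + D) / P0
Gain: $173.56 - $161.74 + $3.59 = $15.41
HPR = $15.41 / $161.74 = 0.0953

0.0953


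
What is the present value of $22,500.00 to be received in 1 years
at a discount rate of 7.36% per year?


Formula: PV = FV / (1 + r)^n
Substituting: PV = $22,500.00 / (1 + 0.0736)^1
Discount factor: (1.0736)^1 = 1.0736
PV = $22,500.00 / 1.0736 = $20,957.53

$20,957.53


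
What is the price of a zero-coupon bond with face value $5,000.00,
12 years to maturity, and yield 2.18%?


Formula: Price = FV / (1 + r)^n
Substituting: Price = $5,000.00 / (1 + 0.0218)^12
Discount factor: (1.0218)^12 = 1.295361
Price = $5,000.00 / 1.295361 = $3,859.93

$3,859.93


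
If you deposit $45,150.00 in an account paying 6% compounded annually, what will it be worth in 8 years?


Formula: FV = P * (1 + r)^n
Substituting: FV = $45,150.00 * (1 + 0.06)^8
Growth factor: (1.06)^8 = 1.593848
FV = $45,150.00 * 1.593848 = $71,962.24

$71,962.24


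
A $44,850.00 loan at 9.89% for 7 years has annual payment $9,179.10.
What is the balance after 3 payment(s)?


Formula: Balance = PV*(1+r)^k - PMT*((1+r)^k - 1)/r
Growth: (1 + 0.0989)^3 = 1.327011
Accumulated factor: ((1+r)^k - 1)/r = 3.306481
Balance = $44,850.00 * 1.327011 - $9,179.10 * 3.306481
Balance = $29,165.92

$29,165.92


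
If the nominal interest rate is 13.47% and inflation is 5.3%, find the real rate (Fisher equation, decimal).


Formula: (1 + r_real) = (1 + r_nom) / (1 + inflation)
Substituting: (1 + r_real) = 1.1347 / 1.053
(1 + r_real) = 1.077588
r_real = 1.077588 - 1 = 0.077588

0.077588


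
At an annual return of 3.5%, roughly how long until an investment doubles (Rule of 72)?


Formula: Years ≈ 72 / r
Substituting: Years ≈ 72 / 3.5
Years ≈ 20.6

20.6 years


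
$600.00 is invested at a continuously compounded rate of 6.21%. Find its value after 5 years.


Formula: FV = P * e^(r*t)
Exponent: r*t = 0.0621 * 5 = 0.3105
e^(0.3105) = 1.364107
FV = $600.00 * 1.364107 = $818.46

$818.46


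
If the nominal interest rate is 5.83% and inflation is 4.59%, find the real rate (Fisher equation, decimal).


Formula: (1 + r_real) = (1 + r_nom) / (1 + inflation)
Substituting: (1 + r_real) = 1.0583 / 1.0459
(1 + r_real) = 1.011856
r_real = 1.011856 - 1 = 0.011856

0.011856


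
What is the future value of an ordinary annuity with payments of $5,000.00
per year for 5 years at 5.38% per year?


Formula: FV = PMT * ((1+r)^n - 1) / r
Growth factor: (1 + 0.0538)^5 = 1.299544
Numerator: 1.299544 - 1 = 0.299544
FV = $5,000.00 * 0.299544 / 0.0538 = $27,838.66

$27,838.66


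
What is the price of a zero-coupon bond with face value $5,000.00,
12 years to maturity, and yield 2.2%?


Formula: Price = FV / (1 + r)^n
Substituting: Price = $5,000.00 / (1 + 0.022)^12
Discount factor: (1.022)^12 = 1.298407
Price = $5,000.00 / 1.298407 = $3,850.87

$3,850.87


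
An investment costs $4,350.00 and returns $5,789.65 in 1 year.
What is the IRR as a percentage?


Formula: IRR = C1/C0 - 1
Substituting: IRR = $5,789.65 / $4,350.00 - 1
Ratio: 1.330954 - 1 = 0.330954
IRR = 33.0954%

33.0954%


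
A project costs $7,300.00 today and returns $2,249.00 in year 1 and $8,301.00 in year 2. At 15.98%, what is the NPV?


Formula: NPV = C0 + C1/(1+r) + C2/(1+r)^2
Discount C1: $2,249.00 / (1 + 0.1598) = $1,939.13
Discount C2: $8,301.00 / (1 + 0.1598)^2 = $6,171.12
NPV = -$7,300.00 + $1,939.13 + $6,171.12 = $810.25

$810.25


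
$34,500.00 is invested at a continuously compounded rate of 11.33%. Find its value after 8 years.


Formula: FV = P * e^(r*t)
Exponent: r*t = 0.1133 * 8 = 0.9064
e^(0.9064) = 2.475395
FV = $34,500.00 * 2.475395 = $85,401.13

$85,401.13


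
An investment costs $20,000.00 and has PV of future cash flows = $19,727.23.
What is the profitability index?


Formula: PI = PV(cash flows) / initial investment
Substituting: PI = $19,727.23 / $20,000.00
PI = 0.9864

0.9864
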